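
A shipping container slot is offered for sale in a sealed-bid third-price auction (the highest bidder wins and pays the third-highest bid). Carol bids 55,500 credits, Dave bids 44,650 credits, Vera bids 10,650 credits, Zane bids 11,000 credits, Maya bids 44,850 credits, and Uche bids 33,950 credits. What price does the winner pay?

Sorted high to low: Carol 55,500 credits > Maya 44,850 credits > Dave 44,650 credits > Uche 33,950 credits > Zane 11,000 credits > Vera 10,650 credits.
Carol is the highest bidder, so Carol wins.
Under the third-price rule, the price is the third-highest bid: 44,650 credits.

The winner pays 44,650 credits.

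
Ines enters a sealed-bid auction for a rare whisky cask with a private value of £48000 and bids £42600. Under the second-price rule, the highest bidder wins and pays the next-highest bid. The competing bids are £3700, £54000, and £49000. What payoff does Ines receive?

£0

Highest competing bid: £54000.
Ines's bid £42600 is not the highest, so Ines loses, pays nothing, and earns zero payoff.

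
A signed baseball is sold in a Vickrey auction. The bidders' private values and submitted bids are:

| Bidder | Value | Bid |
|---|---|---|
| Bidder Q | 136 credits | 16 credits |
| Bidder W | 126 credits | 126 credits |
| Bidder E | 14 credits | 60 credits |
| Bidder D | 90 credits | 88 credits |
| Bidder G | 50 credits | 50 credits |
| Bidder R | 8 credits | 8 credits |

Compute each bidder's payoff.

Bidder Q 0 credits, Bidder W 38 credits, Bidder E 0 credits, Bidder D 0 credits, Bidder G 0 credits, Bidder R 0 credits.

Bids in descending order: Bidder W 126 credits > Bidder D 88 credits > Bidder E 60 credits > Bidder G 50 credits > Bidder Q 16 credits > Bidder R 8 credits.
Bidder W has the top bid and wins; the price is the second-highest bid, 88 credits.
Bidder W's payoff = 126 credits − 88 credits = 38 credits. All other bidders lose, so their payoff is 0.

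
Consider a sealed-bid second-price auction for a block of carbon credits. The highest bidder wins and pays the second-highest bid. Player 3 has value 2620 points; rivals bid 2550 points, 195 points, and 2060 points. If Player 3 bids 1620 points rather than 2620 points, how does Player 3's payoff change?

Payoff change: -70 points.

The highest competing bid is 2550 points.
Bidding truthfully at 2620 points: Player 3 has the top bid, wins, and pays the second-highest bid 2550 points. Payoff = 2620 points − 2550 points = 70 points.
Bidding 1620 points: the top bid is 2550 points (a rival), so Player 3 loses. Payoff = 0 points.
Change = 0 points − 70 points = -70 points.
This is the dominant-strategy logic: truthful bidding weakly beats any alternative.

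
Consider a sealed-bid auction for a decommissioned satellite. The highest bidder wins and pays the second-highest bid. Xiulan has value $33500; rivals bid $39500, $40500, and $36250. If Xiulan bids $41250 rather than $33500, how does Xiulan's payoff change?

Payoff change: -$7000.

The highest competing bid is $40500.
Bidding truthfully at $33500: the top bid is $40500 (a rival), so Xiulan loses. Payoff = $0.
Bidding $41250: Xiulan has the top bid, wins, and pays the second-highest bid $40500. Payoff = $33500 − $40500 = -$7000.
Change = -$7000 − $0 = -$7000.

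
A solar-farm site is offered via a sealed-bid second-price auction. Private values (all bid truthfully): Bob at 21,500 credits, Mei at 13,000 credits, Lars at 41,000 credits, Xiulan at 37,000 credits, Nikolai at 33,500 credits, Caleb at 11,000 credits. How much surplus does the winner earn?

Ranking the bids: Lars 41,000 credits, then Xiulan 37,000 credits, then Nikolai 33,500 credits, then Bob 21,500 credits, then Mei 13,000 credits, then Caleb 11,000 credits.
Lars wins with the top bid and pays the second-highest, 37,000 credits.
Surplus = 41,000 credits − 37,000 credits = 4,000 credits.

Surplus = 4,000 credits.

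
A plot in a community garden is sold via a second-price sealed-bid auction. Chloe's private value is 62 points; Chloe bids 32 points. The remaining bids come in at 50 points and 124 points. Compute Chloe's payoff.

0 points

Highest competing bid: 124 points.
Chloe's bid 32 points is not the highest, so Chloe loses, pays nothing, and earns zero payoff.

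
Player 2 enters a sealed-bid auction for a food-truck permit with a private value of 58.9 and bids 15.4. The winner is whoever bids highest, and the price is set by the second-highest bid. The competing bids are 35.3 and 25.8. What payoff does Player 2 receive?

The bidder's payoff: 0.0.

Highest competing bid: 35.3.
Player 2's bid 15.4 is not the highest, so Player 2 loses, pays nothing, and earns zero payoff.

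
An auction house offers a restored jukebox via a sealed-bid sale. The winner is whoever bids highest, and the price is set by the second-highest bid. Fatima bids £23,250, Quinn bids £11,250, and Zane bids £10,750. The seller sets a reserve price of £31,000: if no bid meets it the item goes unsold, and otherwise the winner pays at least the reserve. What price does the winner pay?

Ranking the bids: Fatima £23,250, then Quinn £11,250, then Zane £10,750.
The top bid £23,250 is below the reserve £31,000, so the item goes unsold and nothing is paid.

unsold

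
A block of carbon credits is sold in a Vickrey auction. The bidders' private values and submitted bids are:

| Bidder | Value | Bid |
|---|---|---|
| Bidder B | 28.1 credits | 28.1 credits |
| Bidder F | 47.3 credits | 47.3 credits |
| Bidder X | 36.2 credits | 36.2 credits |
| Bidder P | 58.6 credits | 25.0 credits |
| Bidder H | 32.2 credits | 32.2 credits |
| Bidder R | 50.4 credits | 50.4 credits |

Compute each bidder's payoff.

Bidder B 0.0 credits, Bidder F 0.0 credits, Bidder X 0.0 credits, Bidder P 0.0 credits, Bidder H 0.0 credits, Bidder R 3.1 credits.

Ordered from highest: Bidder R 50.4 credits, then Bidder F 47.3 credits, then Bidder X 36.2 credits, then Bidder H 32.2 credits, then Bidder B 28.1 credits, then Bidder P 25.0 credits.
Bidder R has the top bid and wins; the price is the second-highest bid, 47.3 credits.
Bidder R's payoff = 50.4 credits − 47.3 credits = 3.1 credits. All other bidders lose, so their payoff is 0.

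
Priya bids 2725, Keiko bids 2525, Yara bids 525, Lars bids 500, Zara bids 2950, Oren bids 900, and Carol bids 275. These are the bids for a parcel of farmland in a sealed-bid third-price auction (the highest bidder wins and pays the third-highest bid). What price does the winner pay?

2525

Sorted high to low: Zara 2950, then Priya 2725, then Keiko 2525, then Oren 900, then Yara 525, then Lars 500, then Carol 275.
Zara is the highest bidder, so Zara wins.
Under the third-price rule, the price is the third-highest bid: 2525.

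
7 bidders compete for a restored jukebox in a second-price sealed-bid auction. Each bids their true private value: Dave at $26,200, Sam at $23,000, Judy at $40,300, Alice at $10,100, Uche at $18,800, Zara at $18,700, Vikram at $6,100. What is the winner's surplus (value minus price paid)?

Winner's surplus: $14,100.

Sorted high to low: Judy $40,300; Dave $26,200; Sam $23,000; Uche $18,800; Zara $18,700; Alice $10,100; Vikram $6,100.
Judy wins with the top bid and pays the second-highest, $26,200.
Surplus = $40,300 − $26,200 = $14,100.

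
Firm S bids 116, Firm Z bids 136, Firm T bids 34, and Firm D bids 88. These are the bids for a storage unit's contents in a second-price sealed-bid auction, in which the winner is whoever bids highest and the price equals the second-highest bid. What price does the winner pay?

Price paid: 116.

Ranking the bids: Firm Z 136, then Firm S 116, then Firm D 88, then Firm T 34.
Firm Z is the highest bidder, so Firm Z wins.
Under the second-price rule, the price is the second-highest bid: 116.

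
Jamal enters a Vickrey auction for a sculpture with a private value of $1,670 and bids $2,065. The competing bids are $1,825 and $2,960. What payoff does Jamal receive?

Highest competing bid: $2,960.
Jamal's bid $2,065 is not the highest, so Jamal loses, pays nothing, and earns zero payoff.

$0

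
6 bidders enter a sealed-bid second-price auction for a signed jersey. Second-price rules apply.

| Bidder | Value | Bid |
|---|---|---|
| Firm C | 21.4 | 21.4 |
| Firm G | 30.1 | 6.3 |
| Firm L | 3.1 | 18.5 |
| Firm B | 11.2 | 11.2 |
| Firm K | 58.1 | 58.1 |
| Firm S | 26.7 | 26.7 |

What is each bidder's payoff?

Firm C 0.0, Firm G 0.0, Firm L 0.0, Firm B 0.0, Firm K 31.4, Firm S 0.0.

Ranking the bids: Firm K 58.1; Firm S 26.7; Firm C 21.4; Firm L 18.5; Firm B 11.2; Firm G 6.3.
Firm K has the top bid and wins; the price is the second-highest bid, 26.7.
Firm K's payoff = 58.1 − 26.7 = 31.4. All other bidders lose, so their payoff is 0.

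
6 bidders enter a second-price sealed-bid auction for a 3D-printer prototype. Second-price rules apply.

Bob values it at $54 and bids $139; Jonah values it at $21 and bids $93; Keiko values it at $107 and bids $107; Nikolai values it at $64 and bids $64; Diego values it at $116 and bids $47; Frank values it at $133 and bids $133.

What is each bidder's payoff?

Bob -$79, Jonah $0, Keiko $0, Nikolai $0, Diego $0, Frank $0.

Sorted high to low: Bob $139 > Frank $133 > Keiko $107 > Jonah $93 > Nikolai $64 > Diego $47.
Bob has the top bid and wins; the price is the second-highest bid, $133.
Bob's payoff = $54 − $133 = -$79. All other bidders lose, so their payoff is 0.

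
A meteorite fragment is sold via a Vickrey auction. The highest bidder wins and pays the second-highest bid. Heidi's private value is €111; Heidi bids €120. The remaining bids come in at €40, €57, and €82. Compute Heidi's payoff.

Highest competing bid: €82.
Heidi's bid €120 is the highest overall, so Heidi wins and pays the second-highest bid, €82.
Payoff = value − price = €111 − €82 = €29.

€29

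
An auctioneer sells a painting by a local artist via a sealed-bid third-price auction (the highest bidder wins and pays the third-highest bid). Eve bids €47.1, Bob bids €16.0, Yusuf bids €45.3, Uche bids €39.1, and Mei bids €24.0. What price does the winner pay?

Price paid: €39.1.

Sorted high to low: Eve €47.1, then Yusuf €45.3, then Uche €39.1, then Mei €24.0, then Bob €16.0.
Eve is the highest bidder, so Eve wins.
Under the third-price rule, the price is the third-highest bid: €39.1.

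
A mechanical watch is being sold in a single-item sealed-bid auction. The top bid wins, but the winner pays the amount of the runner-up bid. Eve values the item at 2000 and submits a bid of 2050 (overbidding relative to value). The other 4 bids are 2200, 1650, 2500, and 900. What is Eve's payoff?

Payoff = 0.

Highest competing bid: 2500.
Eve's bid 2050 is not the highest, so Eve loses, pays nothing, and earns zero payoff.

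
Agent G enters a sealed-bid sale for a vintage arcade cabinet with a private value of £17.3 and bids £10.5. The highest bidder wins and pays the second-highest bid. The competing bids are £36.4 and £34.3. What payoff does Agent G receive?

Highest competing bid: £36.4.
Agent G's bid £10.5 is not the highest, so Agent G loses, pays nothing, and earns zero payoff.

Agent G's payoff: £0.0.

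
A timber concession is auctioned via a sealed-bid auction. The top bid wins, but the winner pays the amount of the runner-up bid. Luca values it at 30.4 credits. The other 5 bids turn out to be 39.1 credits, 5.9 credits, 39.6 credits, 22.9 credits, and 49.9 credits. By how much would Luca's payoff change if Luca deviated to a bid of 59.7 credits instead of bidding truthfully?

Payoff change: -19.5 credits.

The highest competing bid is 49.9 credits.
Bidding truthfully at 30.4 credits: the top bid is 49.9 credits (a rival), so Luca loses. Payoff = 0.0 credits.
Bidding 59.7 credits: Luca has the top bid, wins, and pays the second-highest bid 49.9 credits. Payoff = 30.4 credits − 49.9 credits = -19.5 credits.
Change = -19.5 credits − 0.0 credits = -19.5 credits.
This is the dominant-strategy logic: truthful bidding weakly beats any alternative.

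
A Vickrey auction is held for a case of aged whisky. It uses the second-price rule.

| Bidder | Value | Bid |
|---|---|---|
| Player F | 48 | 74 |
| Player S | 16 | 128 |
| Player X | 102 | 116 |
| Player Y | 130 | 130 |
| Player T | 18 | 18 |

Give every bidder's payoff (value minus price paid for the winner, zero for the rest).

Payoffs: Player F 0, Player S 0, Player X 0, Player Y 2, Player T 0.

Sorted high to low: Player Y 130, then Player S 128, then Player X 116, then Player F 74, then Player T 18.
Player Y has the top bid and wins; the price is the second-highest bid, 128.
Player Y's payoff = 130 − 128 = 2. All other bidders lose, so their payoff is 0.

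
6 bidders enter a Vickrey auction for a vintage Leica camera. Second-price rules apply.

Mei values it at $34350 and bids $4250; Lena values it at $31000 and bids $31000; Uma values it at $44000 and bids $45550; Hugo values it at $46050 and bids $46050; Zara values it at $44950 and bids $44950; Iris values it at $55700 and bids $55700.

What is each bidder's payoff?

Payoffs: Mei $0, Lena $0, Uma $0, Hugo $0, Zara $0, Iris $9650.

Bids in descending order: Iris $55700 > Hugo $46050 > Uma $45550 > Zara $44950 > Lena $31000 > Mei $4250.
Iris has the top bid and wins; the price is the second-highest bid, $46050.
Iris's payoff = $55700 − $46050 = $9650. All other bidders lose, so their payoff is 0.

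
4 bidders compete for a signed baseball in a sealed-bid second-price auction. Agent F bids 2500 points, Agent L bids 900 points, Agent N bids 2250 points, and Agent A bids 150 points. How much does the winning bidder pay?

2250 points

Bids in descending order: Agent F 2500 points, then Agent N 2250 points, then Agent L 900 points, then Agent A 150 points.
Agent F has the highest bid, so Agent F wins.
The second-highest bid is 2250 points, so that is what Agent F pays.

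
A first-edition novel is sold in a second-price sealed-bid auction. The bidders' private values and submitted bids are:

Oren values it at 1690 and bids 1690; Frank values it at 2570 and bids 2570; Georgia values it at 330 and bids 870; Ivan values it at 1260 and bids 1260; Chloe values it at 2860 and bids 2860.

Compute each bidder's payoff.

Sorted high to low: Chloe 2860 > Frank 2570 > Oren 1690 > Ivan 1260 > Georgia 870.
Chloe has the top bid and wins; the price is the second-highest bid, 2570.
Chloe's payoff = 2860 − 2570 = 290. All other bidders lose, so their payoff is 0.

Oren 0, Frank 0, Georgia 0, Ivan 0, Chloe 290.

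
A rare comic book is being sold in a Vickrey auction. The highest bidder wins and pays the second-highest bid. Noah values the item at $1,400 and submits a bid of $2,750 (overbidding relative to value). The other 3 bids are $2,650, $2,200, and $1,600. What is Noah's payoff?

Payoff = -$1,250.

Highest competing bid: $2,650.
Noah's bid $2,750 is the highest overall, so Noah wins and pays the second-highest bid, $2,650.
Payoff = value − price = $1,400 − $2,650 = -$1,250.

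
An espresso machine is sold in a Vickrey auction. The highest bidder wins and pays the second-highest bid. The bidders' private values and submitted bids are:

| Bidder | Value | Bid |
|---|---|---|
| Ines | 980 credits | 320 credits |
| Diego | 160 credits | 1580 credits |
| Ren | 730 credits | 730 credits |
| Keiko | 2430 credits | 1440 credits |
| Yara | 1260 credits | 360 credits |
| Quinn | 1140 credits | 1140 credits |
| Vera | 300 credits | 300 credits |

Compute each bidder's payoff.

Ranking the bids: Diego 1580 credits > Keiko 1440 credits > Quinn 1140 credits > Ren 730 credits > Yara 360 credits > Ines 320 credits > Vera 300 credits.
Diego has the top bid and wins; the price is the second-highest bid, 1440 credits.
Diego's payoff = 160 credits − 1440 credits = -1280 credits. All other bidders lose, so their payoff is 0.

Ines 0 credits, Diego -1280 credits, Ren 0 credits, Keiko 0 credits, Yara 0 credits, Quinn 0 credits, Vera 0 credits.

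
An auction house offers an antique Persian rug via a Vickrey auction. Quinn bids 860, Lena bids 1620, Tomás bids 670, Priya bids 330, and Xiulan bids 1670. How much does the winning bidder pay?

Bids in descending order: Xiulan 1670 > Lena 1620 > Quinn 860 > Tomás 670 > Priya 330.
Xiulan has the highest bid, so Xiulan wins.
The second-highest bid is 1620, so that is what Xiulan pays.

The winner pays 1620.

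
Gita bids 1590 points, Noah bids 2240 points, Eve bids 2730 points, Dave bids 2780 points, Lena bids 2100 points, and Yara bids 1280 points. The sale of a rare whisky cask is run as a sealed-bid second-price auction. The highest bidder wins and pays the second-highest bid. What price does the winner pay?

The winner pays 2730 points.

Ranking the bids: Dave 2780 points > Eve 2730 points > Noah 2240 points > Lena 2100 points > Gita 1590 points > Yara 1280 points.
Dave has the highest bid, so Dave wins.
The second-highest bid is 2730 points, so that is what Dave pays.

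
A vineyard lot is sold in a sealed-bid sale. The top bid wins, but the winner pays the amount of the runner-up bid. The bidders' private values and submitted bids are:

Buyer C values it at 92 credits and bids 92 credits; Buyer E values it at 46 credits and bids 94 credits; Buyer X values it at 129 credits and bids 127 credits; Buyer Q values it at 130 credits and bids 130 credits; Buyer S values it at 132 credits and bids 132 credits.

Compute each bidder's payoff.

Ordered from highest: Buyer S 132 credits > Buyer Q 130 credits > Buyer X 127 credits > Buyer E 94 credits > Buyer C 92 credits.
Buyer S has the top bid and wins; the price is the second-highest bid, 130 credits.
Buyer S's payoff = 132 credits − 130 credits = 2 credits. All other bidders lose, so their payoff is 0.

Buyer C 0 credits, Buyer E 0 credits, Buyer X 0 credits, Buyer Q 0 credits, Buyer S 2 credits.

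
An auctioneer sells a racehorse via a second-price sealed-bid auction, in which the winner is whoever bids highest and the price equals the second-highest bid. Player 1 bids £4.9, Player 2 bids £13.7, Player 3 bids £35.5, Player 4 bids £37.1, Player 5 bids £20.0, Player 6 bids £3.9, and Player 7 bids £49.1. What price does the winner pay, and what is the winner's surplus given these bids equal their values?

Sorted high to low: Player 7 £49.1 > Player 4 £37.1 > Player 3 £35.5 > Player 5 £20.0 > Player 2 £13.7 > Player 1 £4.9 > Player 6 £3.9.
Player 7 is the highest bidder, so Player 7 wins.
Under the second-price rule, the price is the second-highest bid: £37.1.
Surplus = £49.1 − £37.1 = £12.0.

The winner pays £37.1 for a surplus of £12.0.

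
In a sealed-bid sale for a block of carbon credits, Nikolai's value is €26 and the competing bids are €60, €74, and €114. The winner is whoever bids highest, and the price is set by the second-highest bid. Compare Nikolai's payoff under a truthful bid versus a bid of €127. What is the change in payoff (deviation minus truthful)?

The highest competing bid is €114.
Bidding truthfully at €26: the top bid is €114 (a rival), so Nikolai loses. Payoff = €0.
Bidding €127: Nikolai has the top bid, wins, and pays the second-highest bid €114. Payoff = €26 − €114 = -€88.
Change = -€88 − €0 = -€88.

Change in payoff: -€88.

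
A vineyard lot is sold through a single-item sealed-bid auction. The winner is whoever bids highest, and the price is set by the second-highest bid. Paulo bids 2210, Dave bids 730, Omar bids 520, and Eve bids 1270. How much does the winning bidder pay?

Bids in descending order: Paulo 2210; Eve 1270; Dave 730; Omar 520.
Paulo has the highest bid, so Paulo wins.
The second-highest bid is 1270, so that is what Paulo pays.

1270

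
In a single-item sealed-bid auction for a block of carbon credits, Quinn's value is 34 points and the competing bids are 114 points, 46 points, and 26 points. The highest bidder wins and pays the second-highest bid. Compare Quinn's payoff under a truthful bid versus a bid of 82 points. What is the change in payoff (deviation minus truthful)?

Change in payoff: 0 points.

The highest competing bid is 114 points.
Bidding truthfully at 34 points: the top bid is 114 points (a rival), so Quinn loses. Payoff = 0 points.
Bidding 82 points: the top bid is 114 points (a rival), so Quinn loses. Payoff = 0 points.
Change = 0 points − 0 points = 0 points.
The bid only affects whether you win, not the price — here both bids land on the same side of the top rival bid, so the deviation is payoff-neutral.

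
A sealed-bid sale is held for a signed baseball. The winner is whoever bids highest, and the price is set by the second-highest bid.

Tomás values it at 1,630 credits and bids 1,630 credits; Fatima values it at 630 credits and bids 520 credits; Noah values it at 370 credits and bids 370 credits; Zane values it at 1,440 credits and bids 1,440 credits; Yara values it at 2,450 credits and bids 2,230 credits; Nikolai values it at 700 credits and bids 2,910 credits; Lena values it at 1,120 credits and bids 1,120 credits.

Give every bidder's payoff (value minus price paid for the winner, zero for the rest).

Ranking the bids: Nikolai 2,910 credits, then Yara 2,230 credits, then Tomás 1,630 credits, then Zane 1,440 credits, then Lena 1,120 credits, then Fatima 520 credits, then Noah 370 credits.
Nikolai has the top bid and wins; the price is the second-highest bid, 2,230 credits.
Nikolai's payoff = 700 credits − 2,230 credits = -1,530 credits. All other bidders lose, so their payoff is 0.

Payoffs: Tomás 0 credits, Fatima 0 credits, Noah 0 credits, Zane 0 credits, Yara 0 credits, Nikolai -1,530 credits, Lena 0 credits.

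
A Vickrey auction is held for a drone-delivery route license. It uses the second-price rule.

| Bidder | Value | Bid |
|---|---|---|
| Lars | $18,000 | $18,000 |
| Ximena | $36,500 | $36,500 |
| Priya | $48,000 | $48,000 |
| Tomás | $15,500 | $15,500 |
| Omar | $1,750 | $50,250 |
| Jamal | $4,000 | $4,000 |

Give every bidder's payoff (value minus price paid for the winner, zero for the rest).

Sorted high to low: Omar $50,250 > Priya $48,000 > Ximena $36,500 > Lars $18,000 > Tomás $15,500 > Jamal $4,000.
Omar has the top bid and wins; the price is the second-highest bid, $48,000.
Omar's payoff = $1,750 − $48,000 = -$46,250. All other bidders lose, so their payoff is 0.

Payoffs: Lars $0, Ximena $0, Priya $0, Tomás $0, Omar -$46,250, Jamal $0.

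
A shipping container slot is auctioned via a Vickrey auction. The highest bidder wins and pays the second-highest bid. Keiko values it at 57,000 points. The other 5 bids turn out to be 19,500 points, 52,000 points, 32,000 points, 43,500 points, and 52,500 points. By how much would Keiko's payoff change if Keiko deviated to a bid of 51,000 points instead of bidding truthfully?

The highest competing bid is 52,500 points.
Bidding truthfully at 57,000 points: Keiko has the top bid, wins, and pays the second-highest bid 52,500 points. Payoff = 57,000 points − 52,500 points = 4,500 points.
Bidding 51,000 points: the top bid is 52,500 points (a rival), so Keiko loses. Payoff = 0 points.
Change = 0 points − 4,500 points = -4,500 points.
Deviating from a truthful bid can only lose payoff in a second-price auction — never gain.

-4,500 points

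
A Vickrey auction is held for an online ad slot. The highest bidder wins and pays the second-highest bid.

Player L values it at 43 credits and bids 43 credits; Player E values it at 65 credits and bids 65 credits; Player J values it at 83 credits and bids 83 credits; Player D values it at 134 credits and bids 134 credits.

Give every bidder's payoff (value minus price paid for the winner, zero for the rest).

Bids in descending order: Player D 134 credits > Player J 83 credits > Player E 65 credits > Player L 43 credits.
Player D has the top bid and wins; the price is the second-highest bid, 83 credits.
Player D's payoff = 134 credits − 83 credits = 51 credits. All other bidders lose, so their payoff is 0.

Payoffs: Player L 0 credits, Player E 0 credits, Player J 0 credits, Player D 51 credits.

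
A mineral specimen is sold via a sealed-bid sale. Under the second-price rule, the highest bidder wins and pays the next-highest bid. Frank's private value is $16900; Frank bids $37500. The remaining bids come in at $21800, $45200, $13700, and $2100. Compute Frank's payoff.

Highest competing bid: $45200.
Frank's bid $37500 is not the highest, so Frank loses, pays nothing, and earns zero payoff.

Frank's payoff: $0.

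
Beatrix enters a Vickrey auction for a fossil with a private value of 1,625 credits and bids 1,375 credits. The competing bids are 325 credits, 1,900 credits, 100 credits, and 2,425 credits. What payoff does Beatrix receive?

Highest competing bid: 2,425 credits.
Beatrix's bid 1,375 credits is not the highest, so Beatrix loses, pays nothing, and earns zero payoff.

0 credits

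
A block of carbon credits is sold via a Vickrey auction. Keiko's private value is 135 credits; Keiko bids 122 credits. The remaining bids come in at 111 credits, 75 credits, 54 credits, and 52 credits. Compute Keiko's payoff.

Highest competing bid: 111 credits.
Keiko's bid 122 credits is the highest overall, so Keiko wins and pays the second-highest bid, 111 credits.
Payoff = value − price = 135 credits − 111 credits = 24 credits.

24 credits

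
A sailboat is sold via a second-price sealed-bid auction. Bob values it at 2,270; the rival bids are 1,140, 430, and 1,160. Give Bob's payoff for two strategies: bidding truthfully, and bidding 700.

(a) 1,110  (b) 0

The highest competing bid is 1,160.
Bidding truthfully at 2,270: Bob has the top bid, wins, and pays the second-highest bid 1,160. Payoff = 2,270 − 1,160 = 1,110.
Bidding 700: the top bid is 1,160 (a rival), so Bob loses. Payoff = 0.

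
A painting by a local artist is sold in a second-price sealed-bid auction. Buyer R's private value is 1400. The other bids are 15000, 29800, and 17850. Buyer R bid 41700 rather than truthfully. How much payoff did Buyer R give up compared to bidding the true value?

Payoff forgone: 28400.

The highest competing bid is 29800.
Bidding truthfully at 1400: the top bid is 29800 (a rival), so Buyer R loses. Payoff = 0.
Bidding 41700: Buyer R has the top bid, wins, and pays the second-highest bid 29800. Payoff = 1400 − 29800 = -28400.
Regret = truthful payoff − actual payoff = 0 − -28400 = 28400.
Deviating from a truthful bid can only lose payoff in a second-price auction — never gain.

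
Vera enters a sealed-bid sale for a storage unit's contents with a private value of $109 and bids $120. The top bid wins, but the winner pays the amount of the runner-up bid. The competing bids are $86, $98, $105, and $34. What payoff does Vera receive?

$4

Highest competing bid: $105.
Vera's bid $120 is the highest overall, so Vera wins and pays the second-highest bid, $105.
Payoff = value − price = $109 − $105 = $4.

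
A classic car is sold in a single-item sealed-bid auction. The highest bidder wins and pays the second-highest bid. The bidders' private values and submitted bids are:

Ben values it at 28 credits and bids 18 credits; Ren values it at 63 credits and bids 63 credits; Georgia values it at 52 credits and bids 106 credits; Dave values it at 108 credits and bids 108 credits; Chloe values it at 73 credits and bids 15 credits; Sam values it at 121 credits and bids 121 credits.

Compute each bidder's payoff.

Ben 0 credits, Ren 0 credits, Georgia 0 credits, Dave 0 credits, Chloe 0 credits, Sam 13 credits.

Ordered from highest: Sam 121 credits, then Dave 108 credits, then Georgia 106 credits, then Ren 63 credits, then Ben 18 credits, then Chloe 15 credits.
Sam has the top bid and wins; the price is the second-highest bid, 108 credits.
Sam's payoff = 121 credits − 108 credits = 13 credits. All other bidders lose, so their payoff is 0.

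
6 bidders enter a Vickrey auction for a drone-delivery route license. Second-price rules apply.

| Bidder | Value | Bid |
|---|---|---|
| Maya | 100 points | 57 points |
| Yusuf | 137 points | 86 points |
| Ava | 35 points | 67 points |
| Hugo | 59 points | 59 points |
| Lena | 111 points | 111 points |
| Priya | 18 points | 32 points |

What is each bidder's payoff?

Ranking the bids: Lena 111 points > Yusuf 86 points > Ava 67 points > Hugo 59 points > Maya 57 points > Priya 32 points.
Lena has the top bid and wins; the price is the second-highest bid, 86 points.
Lena's payoff = 111 points − 86 points = 25 points. All other bidders lose, so their payoff is 0.

Maya 0 points, Yusuf 0 points, Ava 0 points, Hugo 0 points, Lena 25 points, Priya 0 points.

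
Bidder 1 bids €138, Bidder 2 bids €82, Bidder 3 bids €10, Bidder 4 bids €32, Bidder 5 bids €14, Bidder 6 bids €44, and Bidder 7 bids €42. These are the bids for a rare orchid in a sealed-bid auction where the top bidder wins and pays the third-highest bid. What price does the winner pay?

Ranking the bids: Bidder 1 €138 > Bidder 2 €82 > Bidder 6 €44 > Bidder 7 €42 > Bidder 4 €32 > Bidder 5 €14 > Bidder 3 €10.
Bidder 1 is the highest bidder, so Bidder 1 wins.
Under the third-price rule, the price is the third-highest bid: €44.

€44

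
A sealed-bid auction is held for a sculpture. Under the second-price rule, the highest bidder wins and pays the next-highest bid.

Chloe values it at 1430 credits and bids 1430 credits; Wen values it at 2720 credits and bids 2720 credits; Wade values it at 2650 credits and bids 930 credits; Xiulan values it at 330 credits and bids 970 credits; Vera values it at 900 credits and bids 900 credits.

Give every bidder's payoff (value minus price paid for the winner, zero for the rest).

Bids in descending order: Wen 2720 credits > Chloe 1430 credits > Xiulan 970 credits > Wade 930 credits > Vera 900 credits.
Wen has the top bid and wins; the price is the second-highest bid, 1430 credits.
Wen's payoff = 2720 credits − 1430 credits = 1290 credits. All other bidders lose, so their payoff is 0.

Chloe 0 credits, Wen 1290 credits, Wade 0 credits, Xiulan 0 credits, Vera 0 credits.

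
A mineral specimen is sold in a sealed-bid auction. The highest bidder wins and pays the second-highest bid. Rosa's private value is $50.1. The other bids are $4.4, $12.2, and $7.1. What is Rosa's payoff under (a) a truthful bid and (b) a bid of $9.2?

Truthful: $37.9; alternative: $0.0.

The highest competing bid is $12.2.
Bidding truthfully at $50.1: Rosa has the top bid, wins, and pays the second-highest bid $12.2. Payoff = $50.1 − $12.2 = $37.9.
Bidding $9.2: the top bid is $12.2 (a rival), so Rosa loses. Payoff = $0.0.
This is the dominant-strategy logic: truthful bidding weakly beats any alternative.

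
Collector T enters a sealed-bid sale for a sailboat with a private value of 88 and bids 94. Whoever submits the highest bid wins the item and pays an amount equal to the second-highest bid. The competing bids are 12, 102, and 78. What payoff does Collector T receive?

0

Highest competing bid: 102.
Collector T's bid 94 is not the highest, so Collector T loses, pays nothing, and earns zero payoff.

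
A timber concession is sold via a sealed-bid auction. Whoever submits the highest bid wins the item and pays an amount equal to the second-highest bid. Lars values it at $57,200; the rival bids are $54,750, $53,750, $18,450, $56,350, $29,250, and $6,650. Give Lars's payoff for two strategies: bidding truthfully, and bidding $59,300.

The highest competing bid is $56,350.
Bidding truthfully at $57,200: Lars has the top bid, wins, and pays the second-highest bid $56,350. Payoff = $57,200 − $56,350 = $850.
Bidding $59,300: Lars has the top bid, wins, and pays the second-highest bid $56,350. Payoff = $57,200 − $56,350 = $850.
The bid only affects whether you win, not the price — here both bids land on the same side of the top rival bid, so the deviation is payoff-neutral.

(a) $850  (b) $850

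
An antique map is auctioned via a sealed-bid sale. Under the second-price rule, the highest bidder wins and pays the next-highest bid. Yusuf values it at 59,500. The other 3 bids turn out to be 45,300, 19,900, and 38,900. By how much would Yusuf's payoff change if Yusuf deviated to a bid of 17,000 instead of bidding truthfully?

Change in payoff: -14,200.

The highest competing bid is 45,300.
Bidding truthfully at 59,500: Yusuf has the top bid, wins, and pays the second-highest bid 45,300. Payoff = 59,500 − 45,300 = 14,200.
Bidding 17,000: the top bid is 45,300 (a rival), so Yusuf loses. Payoff = 0.
Change = 0 − 14,200 = -14,200.
Deviating from a truthful bid can only lose payoff in a second-price auction — never gain.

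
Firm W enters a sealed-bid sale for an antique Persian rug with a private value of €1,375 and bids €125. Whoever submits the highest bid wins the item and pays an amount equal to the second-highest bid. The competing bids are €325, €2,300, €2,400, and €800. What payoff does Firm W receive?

Payoff = €0.

Highest competing bid: €2,400.
Firm W's bid €125 is not the highest, so Firm W loses, pays nothing, and earns zero payoff.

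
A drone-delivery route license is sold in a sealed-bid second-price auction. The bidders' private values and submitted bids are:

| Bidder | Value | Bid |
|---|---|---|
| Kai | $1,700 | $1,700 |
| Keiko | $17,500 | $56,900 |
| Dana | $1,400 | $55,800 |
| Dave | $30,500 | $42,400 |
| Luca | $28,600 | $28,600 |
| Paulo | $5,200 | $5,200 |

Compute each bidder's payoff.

Payoffs: Kai $0, Keiko -$38,300, Dana $0, Dave $0, Luca $0, Paulo $0.

Ranking the bids: Keiko $56,900; Dana $55,800; Dave $42,400; Luca $28,600; Paulo $5,200; Kai $1,700.
Keiko has the top bid and wins; the price is the second-highest bid, $55,800.
Keiko's payoff = $17,500 − $55,800 = -$38,300. All other bidders lose, so their payoff is 0.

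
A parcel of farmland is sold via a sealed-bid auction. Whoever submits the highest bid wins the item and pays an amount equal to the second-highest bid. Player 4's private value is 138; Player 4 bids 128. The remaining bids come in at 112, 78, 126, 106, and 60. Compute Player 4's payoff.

Highest competing bid: 126.
Player 4's bid 128 is the highest overall, so Player 4 wins and pays the second-highest bid, 126.
Payoff = value − price = 138 − 126 = 12.

12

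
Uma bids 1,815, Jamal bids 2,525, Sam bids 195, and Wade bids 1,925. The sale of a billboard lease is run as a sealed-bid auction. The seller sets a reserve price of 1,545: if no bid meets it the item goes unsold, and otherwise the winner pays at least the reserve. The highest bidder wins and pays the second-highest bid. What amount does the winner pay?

Price paid: 1,925.

Ordered from highest: Jamal 2,525 > Wade 1,925 > Uma 1,815 > Sam 195.
Jamal has the highest bid, so Jamal wins.
The second-highest bid is 1,925, which exceeds the reserve, so that sets the price.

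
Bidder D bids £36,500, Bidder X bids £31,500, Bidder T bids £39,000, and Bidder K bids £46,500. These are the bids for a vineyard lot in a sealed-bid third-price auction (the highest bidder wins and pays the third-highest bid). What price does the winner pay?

Ranking the bids: Bidder K £46,500, then Bidder T £39,000, then Bidder D £36,500, then Bidder X £31,500.
Bidder K is the highest bidder, so Bidder K wins.
Under the third-price rule, the price is the third-highest bid: £36,500.

The winner pays £36,500.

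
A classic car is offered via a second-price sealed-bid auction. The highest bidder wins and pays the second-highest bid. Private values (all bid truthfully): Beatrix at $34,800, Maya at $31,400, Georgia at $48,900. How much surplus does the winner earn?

Sorted high to low: Georgia $48,900, then Beatrix $34,800, then Maya $31,400.
Georgia wins with the top bid and pays the second-highest, $34,800.
Surplus = $48,900 − $34,800 = $14,100.

$14,100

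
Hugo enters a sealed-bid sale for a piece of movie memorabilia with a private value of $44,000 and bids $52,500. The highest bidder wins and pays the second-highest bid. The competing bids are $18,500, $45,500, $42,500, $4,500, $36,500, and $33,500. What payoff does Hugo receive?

Highest competing bid: $45,500.
Hugo's bid $52,500 is the highest overall, so Hugo wins and pays the second-highest bid, $45,500.
Payoff = value − price = $44,000 − $45,500 = -$1,500.
Overbidding won the item at a price above value — truthful bidding would have avoided this loss.

Payoff = -$1,500.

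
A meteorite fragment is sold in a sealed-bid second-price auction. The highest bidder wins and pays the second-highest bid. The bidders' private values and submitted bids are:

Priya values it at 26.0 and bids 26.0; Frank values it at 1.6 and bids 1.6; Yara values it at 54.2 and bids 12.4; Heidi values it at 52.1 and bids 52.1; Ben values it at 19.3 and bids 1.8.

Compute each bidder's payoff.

Payoffs: Priya 0.0, Frank 0.0, Yara 0.0, Heidi 26.1, Ben 0.0.

Ordered from highest: Heidi 52.1, then Priya 26.0, then Yara 12.4, then Ben 1.8, then Frank 1.6.
Heidi has the top bid and wins; the price is the second-highest bid, 26.0.
Heidi's payoff = 52.1 − 26.0 = 26.1. All other bidders lose, so their payoff is 0.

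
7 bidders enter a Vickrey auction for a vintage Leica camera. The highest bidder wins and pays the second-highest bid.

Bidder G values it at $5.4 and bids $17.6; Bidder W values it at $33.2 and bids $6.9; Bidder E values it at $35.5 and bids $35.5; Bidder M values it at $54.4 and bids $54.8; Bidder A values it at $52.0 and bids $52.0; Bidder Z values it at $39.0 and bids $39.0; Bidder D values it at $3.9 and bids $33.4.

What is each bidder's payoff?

Bidder G $0.0, Bidder W $0.0, Bidder E $0.0, Bidder M $2.4, Bidder A $0.0, Bidder Z $0.0, Bidder D $0.0.

Ordered from highest: Bidder M $54.8 > Bidder A $52.0 > Bidder Z $39.0 > Bidder E $35.5 > Bidder D $33.4 > Bidder G $17.6 > Bidder W $6.9.
Bidder M has the top bid and wins; the price is the second-highest bid, $52.0.
Bidder M's payoff = $54.4 − $52.0 = $2.4. All other bidders lose, so their payoff is 0.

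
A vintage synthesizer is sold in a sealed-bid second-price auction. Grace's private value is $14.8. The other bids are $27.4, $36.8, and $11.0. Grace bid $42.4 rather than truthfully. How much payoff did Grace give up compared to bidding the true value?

The highest competing bid is $36.8.
Bidding truthfully at $14.8: the top bid is $36.8 (a rival), so Grace loses. Payoff = $0.0.
Bidding $42.4: Grace has the top bid, wins, and pays the second-highest bid $36.8. Payoff = $14.8 − $36.8 = -$22.0.
Regret = truthful payoff − actual payoff = $0.0 − -$22.0 = $22.0.
This is the dominant-strategy logic: truthful bidding weakly beats any alternative.

Regret: $22.0.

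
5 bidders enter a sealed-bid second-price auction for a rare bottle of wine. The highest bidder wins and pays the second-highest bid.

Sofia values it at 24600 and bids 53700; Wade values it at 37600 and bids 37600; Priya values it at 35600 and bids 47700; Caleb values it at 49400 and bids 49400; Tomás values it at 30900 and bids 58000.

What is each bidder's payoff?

Ordered from highest: Tomás 58000 > Sofia 53700 > Caleb 49400 > Priya 47700 > Wade 37600.
Tomás has the top bid and wins; the price is the second-highest bid, 53700.
Tomás's payoff = 30900 − 53700 = -22800. All other bidders lose, so their payoff is 0.

Sofia 0, Wade 0, Priya 0, Caleb 0, Tomás -22800.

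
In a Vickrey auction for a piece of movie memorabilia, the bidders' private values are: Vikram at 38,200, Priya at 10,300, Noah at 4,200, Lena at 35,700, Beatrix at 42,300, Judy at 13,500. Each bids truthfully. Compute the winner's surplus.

Ordered from highest: Beatrix 42,300 > Vikram 38,200 > Lena 35,700 > Judy 13,500 > Priya 10,300 > Noah 4,200.
Beatrix wins with the top bid and pays the second-highest, 38,200.
Surplus = 42,300 − 38,200 = 4,100.

Surplus = 4,100.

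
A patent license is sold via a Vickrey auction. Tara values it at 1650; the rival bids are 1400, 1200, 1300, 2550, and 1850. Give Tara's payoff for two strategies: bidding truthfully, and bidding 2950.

The highest competing bid is 2550.
Bidding truthfully at 1650: the top bid is 2550 (a rival), so Tara loses. Payoff = 0.
Bidding 2950: Tara has the top bid, wins, and pays the second-highest bid 2550. Payoff = 1650 − 2550 = -900.
Deviating from a truthful bid can only lose payoff in a second-price auction — never gain.

Truthful: 0; alternative: -900.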